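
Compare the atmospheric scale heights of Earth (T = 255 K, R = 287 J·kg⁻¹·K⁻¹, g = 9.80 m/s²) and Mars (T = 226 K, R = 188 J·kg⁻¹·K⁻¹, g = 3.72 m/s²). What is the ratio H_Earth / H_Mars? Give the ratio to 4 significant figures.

H = RT/g for each body.
H_Earth = 287 × 255 / 9.80 = 7467.9 m.
H_Mars = 188 × 226 / 3.72 = 11422 m.
H_Earth/H_Mars = 7467.9/11422 = 0.65382.

H_Earth/H_Mars ≈ 0.6538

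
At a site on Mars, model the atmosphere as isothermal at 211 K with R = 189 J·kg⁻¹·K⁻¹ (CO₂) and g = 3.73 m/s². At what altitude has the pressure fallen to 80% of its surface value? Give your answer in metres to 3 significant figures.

Scale height: H = RT/g = 189 × 211 / 3.73 = 10691 m.
Set P/P₀ = exp(−z/H) = 0.8, so z = −H ln(0.8).
−ln(0.8) = 0.22314; z = 10691 × 0.22314 = 2385.6 m.

z ≈ 2390 m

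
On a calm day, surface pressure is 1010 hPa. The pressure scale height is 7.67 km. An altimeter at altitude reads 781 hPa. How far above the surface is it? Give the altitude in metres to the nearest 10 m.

Invert the barometric formula: z = H ln(P₀/P).
P₀/P = 1010/781 = 1.2932; ln(1.2932) = 0.25712.
z = 7670.0 × 0.25712 = 1972.1 m.

z ≈ 1970 m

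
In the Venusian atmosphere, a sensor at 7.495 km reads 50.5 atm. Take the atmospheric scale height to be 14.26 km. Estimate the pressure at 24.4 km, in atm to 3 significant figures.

Between two levels, P₂ = P₁ exp(−Δz/H) with Δz = z₂ − z₁.
Δz = 24400 − 7495.0 = 16905 m; Δz/H = 16905/14260 = 1.1855.
P₂ = 50.5 × exp(−1.1855) = 50.5 × 0.30559 = 15.432 atm.

P ≈ 15.4 atm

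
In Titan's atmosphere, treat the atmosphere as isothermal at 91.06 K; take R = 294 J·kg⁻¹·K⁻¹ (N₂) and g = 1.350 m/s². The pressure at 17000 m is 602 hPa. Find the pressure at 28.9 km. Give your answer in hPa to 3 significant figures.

P ≈ 330 hPa

Scale height: H = RT/g = 294 × 91.06 / 1.350 = 19831 m.
Between two levels, P₂ = P₁ exp(−Δz/H) with Δz = z₂ − z₁.
Δz = 28900 − 17000 = 11900 m; Δz/H = 11900/19831 = 0.60007.
P₂ = 602 × exp(−0.60007) = 602 × 0.54877 = 330.36 hPa.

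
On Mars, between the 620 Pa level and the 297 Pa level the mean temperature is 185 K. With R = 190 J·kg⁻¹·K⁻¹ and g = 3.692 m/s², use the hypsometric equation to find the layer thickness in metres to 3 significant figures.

Hypsometric equation: Δz = (R T̄/g) ln(P₁/P₂).
R T̄/g = 190 × 185 / 3.692 = 9520.6 m.
ln(620/297) = ln(2.0875) = 0.73597.
Δz = 9520.6 × 0.73597 = 7006.9 m.

Δz ≈ 7010 m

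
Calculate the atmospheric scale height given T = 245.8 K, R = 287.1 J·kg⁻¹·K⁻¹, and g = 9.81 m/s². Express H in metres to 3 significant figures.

H ≈ 7190 m

The scale height of an isothermal atmosphere is H = RT/g.
H = 287.1 × 245.8 / 9.81 = 70569/9.81 = 7193.6 m.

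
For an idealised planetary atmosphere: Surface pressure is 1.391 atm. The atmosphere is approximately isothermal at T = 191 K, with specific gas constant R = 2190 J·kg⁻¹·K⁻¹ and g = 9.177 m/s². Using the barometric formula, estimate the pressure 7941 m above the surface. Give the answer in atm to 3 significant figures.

Scale height: H = RT/g = 2190 × 191 / 9.177 = 45580 m.
Barometric formula: P = P₀ exp(−z/H).
z/H = 7941.0/45580 = 0.17422; exp(−0.17422) = 0.84011.
P = 1.391 × 0.84011 = 1.1686 atm.

P ≈ 1.17 atm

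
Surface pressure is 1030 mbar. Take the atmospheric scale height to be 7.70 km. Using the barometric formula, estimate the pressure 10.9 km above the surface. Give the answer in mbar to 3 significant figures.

P ≈ 250 mbar

Barometric formula: P = P₀ exp(−z/H).
z/H = 10900/7700.0 = 1.4156; exp(−1.4156) = 0.24278.
P = 1030 × 0.24278 = 250.06 mbar.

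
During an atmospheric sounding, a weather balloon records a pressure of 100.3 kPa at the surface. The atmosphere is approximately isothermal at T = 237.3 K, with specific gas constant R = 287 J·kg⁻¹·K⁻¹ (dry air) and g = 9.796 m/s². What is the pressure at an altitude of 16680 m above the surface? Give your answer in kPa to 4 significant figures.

Scale height: H = RT/g = 287 × 237.3 / 9.796 = 6952.3 m.
Barometric formula: P = P₀ exp(−z/H).
z/H = 16680/6952.3 = 2.3992; exp(−2.3992) = 0.090791.
P = 100.3 × 0.090791 = 9.1063 kPa.

P ≈ 9.106 kPa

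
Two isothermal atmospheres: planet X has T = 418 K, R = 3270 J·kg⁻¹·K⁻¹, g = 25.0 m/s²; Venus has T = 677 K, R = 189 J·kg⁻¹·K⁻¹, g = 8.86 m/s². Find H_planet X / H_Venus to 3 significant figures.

H_planet X/H_Venus ≈ 3.79

H = RT/g for each body.
H_planet X = 3270 × 418 / 25.0 = 54674 m.
H_Venus = 189 × 677 / 8.86 = 14442 m.
H_planet X/H_Venus = 54674/14442 = 3.7858.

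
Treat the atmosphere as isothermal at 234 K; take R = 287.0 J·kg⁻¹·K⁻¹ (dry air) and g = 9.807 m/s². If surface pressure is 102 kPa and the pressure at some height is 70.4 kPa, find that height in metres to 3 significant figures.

Scale height: H = RT/g = 287.0 × 234 / 9.807 = 6848.0 m.
Invert the barometric formula: z = H ln(P₀/P).
P₀/P = 102/70.4 = 1.4489; ln(1.4489) = 0.37080.
z = 6848.0 × 0.37080 = 2539.2 m.

z ≈ 2540 m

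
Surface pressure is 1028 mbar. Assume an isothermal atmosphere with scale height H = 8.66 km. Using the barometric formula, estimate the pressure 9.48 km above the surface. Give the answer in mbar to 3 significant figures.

P ≈ 344 mbar

Barometric formula: P = P₀ exp(−z/H).
z/H = 9480.0/8660.0 = 1.0947; exp(−1.0947) = 0.33464.
P = 1028 × 0.33464 = 344.01 mbar.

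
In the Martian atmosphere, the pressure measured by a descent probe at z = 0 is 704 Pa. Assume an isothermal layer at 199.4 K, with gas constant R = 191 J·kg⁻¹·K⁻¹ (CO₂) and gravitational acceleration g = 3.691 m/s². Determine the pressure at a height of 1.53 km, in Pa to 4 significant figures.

P ≈ 607.0 Pa

Scale height: H = RT/g = 191 × 199.4 / 3.691 = 10318 m.
Barometric formula: P = P₀ exp(−z/H).
z/H = 1530.0/10318 = 0.14828; exp(−0.14828) = 0.86219.
P = 704 × 0.86219 = 606.98 Pa.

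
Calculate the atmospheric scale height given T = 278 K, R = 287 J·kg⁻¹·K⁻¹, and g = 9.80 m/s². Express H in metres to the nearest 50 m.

The scale height of an isothermal atmosphere is H = RT/g.
H = 287 × 278 / 9.80 = 79786/9.80 = 8141.4 m.

H ≈ 8150 m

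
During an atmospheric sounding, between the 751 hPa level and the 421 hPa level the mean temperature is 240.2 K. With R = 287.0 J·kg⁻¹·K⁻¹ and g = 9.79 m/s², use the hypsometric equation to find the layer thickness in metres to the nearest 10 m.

Hypsometric equation: Δz = (R T̄/g) ln(P₁/P₂).
R T̄/g = 287.0 × 240.2 / 9.79 = 7041.6 m.
ln(751/421) = ln(1.7838) = 0.57875.
Δz = 7041.6 × 0.57875 = 4075.3 m.

Δz ≈ 4080 m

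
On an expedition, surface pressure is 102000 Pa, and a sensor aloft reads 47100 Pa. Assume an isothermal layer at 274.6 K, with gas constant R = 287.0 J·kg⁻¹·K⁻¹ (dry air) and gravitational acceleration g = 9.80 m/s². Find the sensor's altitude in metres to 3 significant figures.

z ≈ 6210 m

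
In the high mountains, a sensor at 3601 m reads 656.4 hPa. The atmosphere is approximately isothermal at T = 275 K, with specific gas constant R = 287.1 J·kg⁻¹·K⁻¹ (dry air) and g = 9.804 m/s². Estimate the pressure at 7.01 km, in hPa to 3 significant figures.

P ≈ 430 hPa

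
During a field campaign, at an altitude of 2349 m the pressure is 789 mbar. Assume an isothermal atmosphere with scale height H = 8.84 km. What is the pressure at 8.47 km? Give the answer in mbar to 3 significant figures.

P ≈ 395 mbar

Between two levels, P₂ = P₁ exp(−Δz/H) with Δz = z₂ − z₁.
Δz = 8470.0 − 2349.0 = 6121.0 m; Δz/H = 6121.0/8840.0 = 0.69242.
P₂ = 789 × exp(−0.69242) = 789 × 0.50036 = 394.78 mbar.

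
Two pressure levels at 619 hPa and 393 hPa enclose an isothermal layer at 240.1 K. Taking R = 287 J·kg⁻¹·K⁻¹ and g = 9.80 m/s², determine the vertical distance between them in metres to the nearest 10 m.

Hypsometric equation: Δz = (R T̄/g) ln(P₁/P₂).
R T̄/g = 287 × 240.1 / 9.80 = 7031.5 m.
ln(619/393) = ln(1.5751) = 0.45432.
Δz = 7031.5 × 0.45432 = 3194.6 m.

Δz ≈ 3190 m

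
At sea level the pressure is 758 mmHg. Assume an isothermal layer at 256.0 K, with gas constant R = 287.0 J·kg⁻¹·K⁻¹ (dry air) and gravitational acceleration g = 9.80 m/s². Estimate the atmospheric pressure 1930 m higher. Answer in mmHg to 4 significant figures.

Scale height: H = RT/g = 287.0 × 256.0 / 9.80 = 7497.1 m.
Barometric formula: P = P₀ exp(−z/H).
z/H = 1930.0/7497.1 = 0.25743; exp(−0.25743) = 0.77304.
P = 758 × 0.77304 = 585.96 mmHg.

P ≈ 586.0 mmHg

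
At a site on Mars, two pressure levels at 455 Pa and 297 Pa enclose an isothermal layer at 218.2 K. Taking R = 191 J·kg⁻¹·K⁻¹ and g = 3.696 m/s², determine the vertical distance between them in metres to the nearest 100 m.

Δz ≈ 4800 m

Hypsometric equation: Δz = (R T̄/g) ln(P₁/P₂).
R T̄/g = 191 × 218.2 / 3.696 = 11276 m.
ln(455/297) = ln(1.5320) = 0.42657.
Δz = 11276 × 0.42657 = 4810.0 m.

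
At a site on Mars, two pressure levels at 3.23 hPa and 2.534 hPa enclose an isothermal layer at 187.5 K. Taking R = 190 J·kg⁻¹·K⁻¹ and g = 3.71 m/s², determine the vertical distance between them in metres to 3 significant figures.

Δz ≈ 2330 m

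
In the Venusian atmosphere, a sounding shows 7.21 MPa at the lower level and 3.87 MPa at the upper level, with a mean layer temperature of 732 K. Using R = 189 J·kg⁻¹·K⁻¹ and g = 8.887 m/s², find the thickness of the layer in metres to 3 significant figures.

Hypsometric equation: Δz = (R T̄/g) ln(P₁/P₂).
R T̄/g = 189 × 732 / 8.887 = 15567 m.
ln(7.21/3.87) = ln(1.8630) = 0.62219.
Δz = 15567 × 0.62219 = 9685.6 m.

Δz ≈ 9690 m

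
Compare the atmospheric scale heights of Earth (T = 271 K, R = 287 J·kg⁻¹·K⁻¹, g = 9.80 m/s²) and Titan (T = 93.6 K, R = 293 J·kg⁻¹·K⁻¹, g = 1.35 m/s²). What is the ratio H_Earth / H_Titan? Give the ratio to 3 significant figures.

H_Earth/H_Titan ≈ 0.391

H = RT/g for each body.
H_Earth = 287 × 271 / 9.80 = 7936.4 m.
H_Titan = 293 × 93.6 / 1.35 = 20315 m.
H_Earth/H_Titan = 7936.4/20315 = 0.39067.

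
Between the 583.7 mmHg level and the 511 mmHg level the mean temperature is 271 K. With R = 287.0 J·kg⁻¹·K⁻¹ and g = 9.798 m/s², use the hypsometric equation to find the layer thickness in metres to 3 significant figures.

Hypsometric equation: Δz = (R T̄/g) ln(P₁/P₂).
R T̄/g = 287.0 × 271 / 9.798 = 7938.0 m.
ln(583.7/511) = ln(1.1423) = 0.13304.
Δz = 7938.0 × 0.13304 = 1056.1 m.

Δz ≈ 1060 m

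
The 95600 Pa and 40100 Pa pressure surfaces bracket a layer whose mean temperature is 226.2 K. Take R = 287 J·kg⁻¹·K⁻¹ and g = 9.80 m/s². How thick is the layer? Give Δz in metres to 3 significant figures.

Δz ≈ 5760 m

Hypsometric equation: Δz = (R T̄/g) ln(P₁/P₂).
R T̄/g = 287 × 226.2 / 9.80 = 6624.4 m.
ln(95600/40100) = ln(2.3840) = 0.86878.
Δz = 6624.4 × 0.86878 = 5755.1 m.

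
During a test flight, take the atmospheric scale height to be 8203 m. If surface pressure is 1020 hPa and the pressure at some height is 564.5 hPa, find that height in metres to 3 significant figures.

Invert the barometric formula: z = H ln(P₀/P).
P₀/P = 1020/564.5 = 1.8069; ln(1.8069) = 0.59161.
z = 8203.0 × 0.59161 = 4853.0 m.

z ≈ 4850 m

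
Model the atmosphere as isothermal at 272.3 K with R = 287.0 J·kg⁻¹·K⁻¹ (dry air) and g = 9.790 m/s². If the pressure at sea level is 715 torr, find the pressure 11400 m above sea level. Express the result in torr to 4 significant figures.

P ≈ 171.4 torr

Scale height: H = RT/g = 287.0 × 272.3 / 9.790 = 7982.6 m.
Barometric formula: P = P₀ exp(−z/H).
z/H = 11400/7982.6 = 1.4281; exp(−1.4281) = 0.23976.
P = 715 × 0.23976 = 171.43 torr.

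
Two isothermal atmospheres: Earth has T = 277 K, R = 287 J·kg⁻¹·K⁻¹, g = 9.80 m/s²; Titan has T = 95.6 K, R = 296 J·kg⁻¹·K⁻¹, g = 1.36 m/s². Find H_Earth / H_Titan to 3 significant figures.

H = RT/g for each body.
H_Earth = 287 × 277 / 9.80 = 8112.1 m.
H_Titan = 296 × 95.6 / 1.36 = 20807 m.
H_Earth/H_Titan = 8112.1/20807 = 0.38987.

H_Earth/H_Titan ≈ 0.390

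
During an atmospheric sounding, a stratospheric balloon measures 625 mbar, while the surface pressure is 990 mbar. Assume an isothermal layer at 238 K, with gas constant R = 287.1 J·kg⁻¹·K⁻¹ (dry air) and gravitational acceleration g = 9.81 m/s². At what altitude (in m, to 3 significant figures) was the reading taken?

Scale height: H = RT/g = 287.1 × 238 / 9.81 = 6965.3 m.
Invert the barometric formula: z = H ln(P₀/P).
P₀/P = 990/625 = 1.5840; ln(1.5840) = 0.45995.
z = 6965.3 × 0.45995 = 3203.7 m.

z ≈ 3200 m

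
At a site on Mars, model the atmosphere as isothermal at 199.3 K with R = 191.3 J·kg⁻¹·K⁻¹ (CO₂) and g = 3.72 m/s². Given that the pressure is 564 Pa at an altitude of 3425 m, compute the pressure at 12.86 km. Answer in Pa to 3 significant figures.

P ≈ 225 Pa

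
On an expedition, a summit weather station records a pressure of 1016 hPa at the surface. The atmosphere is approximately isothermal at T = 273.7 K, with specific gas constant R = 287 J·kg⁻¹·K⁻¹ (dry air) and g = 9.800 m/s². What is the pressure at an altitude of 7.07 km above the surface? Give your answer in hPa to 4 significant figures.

P ≈ 420.6 hPa

Scale height: H = RT/g = 287 × 273.7 / 9.800 = 8015.5 m.
Barometric formula: P = P₀ exp(−z/H).
z/H = 7070.0/8015.5 = 0.88204; exp(−0.88204) = 0.41394.
P = 1016 × 0.41394 = 420.56 hPa.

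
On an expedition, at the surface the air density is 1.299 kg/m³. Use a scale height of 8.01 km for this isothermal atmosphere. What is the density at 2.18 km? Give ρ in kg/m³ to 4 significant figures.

In an isothermal atmosphere, density decays like pressure: ρ = ρ₀ exp(−z/H).
z/H = 2180.0/8010.0 = 0.27216; exp(−0.27216) = 0.76173.
ρ = 1.299 × 0.76173 = 0.98949 kg/m³.

ρ ≈ 0.9895 kg/m³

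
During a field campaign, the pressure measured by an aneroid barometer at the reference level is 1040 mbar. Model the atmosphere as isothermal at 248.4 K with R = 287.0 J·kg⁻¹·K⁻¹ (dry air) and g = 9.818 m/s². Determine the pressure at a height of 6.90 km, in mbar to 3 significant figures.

P ≈ 402 mbar

Scale height: H = RT/g = 287.0 × 248.4 / 9.818 = 7261.2 m.
Barometric formula: P = P₀ exp(−z/H).
z/H = 6900.0/7261.2 = 0.95026; exp(−0.95026) = 0.38664.
P = 1040 × 0.38664 = 402.11 mbar.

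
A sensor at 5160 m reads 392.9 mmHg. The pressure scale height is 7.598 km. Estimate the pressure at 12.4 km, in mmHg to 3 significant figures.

Between two levels, P₂ = P₁ exp(−Δz/H) with Δz = z₂ − z₁.
Δz = 12400 − 5160.0 = 7240.0 m; Δz/H = 7240.0/7598.0 = 0.95288.
P₂ = 392.9 × exp(−0.95288) = 392.9 × 0.38563 = 151.51 mmHg.

P ≈ 152 mmHg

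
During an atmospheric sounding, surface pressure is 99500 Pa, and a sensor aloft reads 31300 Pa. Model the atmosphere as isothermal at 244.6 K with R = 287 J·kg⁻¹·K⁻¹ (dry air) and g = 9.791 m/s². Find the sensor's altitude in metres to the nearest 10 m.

Scale height: H = RT/g = 287 × 244.6 / 9.791 = 7169.9 m.
Invert the barometric formula: z = H ln(P₀/P).
P₀/P = 99500/31300 = 3.1789; ln(3.1789) = 1.1565.
z = 7169.9 × 1.1565 = 8292.0 m.

z ≈ 8290 m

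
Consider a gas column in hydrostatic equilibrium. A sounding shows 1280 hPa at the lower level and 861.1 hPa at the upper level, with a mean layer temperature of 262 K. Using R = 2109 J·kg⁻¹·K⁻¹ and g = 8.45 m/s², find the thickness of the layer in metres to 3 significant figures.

Δz ≈ 25900 m

Hypsometric equation: Δz = (R T̄/g) ln(P₁/P₂).
R T̄/g = 2109 × 262 / 8.45 = 65391 m.
ln(1280/861.1) = ln(1.4865) = 0.39642.
Δz = 65391 × 0.39642 = 25922 m.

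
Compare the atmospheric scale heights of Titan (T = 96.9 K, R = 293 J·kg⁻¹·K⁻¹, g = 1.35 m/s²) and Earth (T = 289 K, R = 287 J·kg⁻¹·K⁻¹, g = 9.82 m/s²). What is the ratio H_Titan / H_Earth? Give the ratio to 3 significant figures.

H_Titan/H_Earth ≈ 2.49

H = RT/g for each body.
H_Titan = 293 × 96.9 / 1.35 = 21031 m.
H_Earth = 287 × 289 / 9.82 = 8446.3 m.
H_Titan/H_Earth = 21031/8446.3 = 2.4900.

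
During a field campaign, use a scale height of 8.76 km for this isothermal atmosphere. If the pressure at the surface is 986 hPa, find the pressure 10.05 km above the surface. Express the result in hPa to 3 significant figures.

Barometric formula: P = P₀ exp(−z/H).
z/H = 10050/8760.0 = 1.1473; exp(−1.1473) = 0.31749.
P = 986 × 0.31749 = 313.05 hPa.

P ≈ 313 hPa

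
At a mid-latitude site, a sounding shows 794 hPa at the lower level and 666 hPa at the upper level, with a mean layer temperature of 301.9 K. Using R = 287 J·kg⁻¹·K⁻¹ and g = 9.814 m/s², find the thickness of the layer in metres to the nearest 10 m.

Δz ≈ 1550 m

Hypsometric equation: Δz = (R T̄/g) ln(P₁/P₂).
R T̄/g = 287 × 301.9 / 9.814 = 8828.7 m.
ln(794/666) = ln(1.1922) = 0.17580.
Δz = 8828.7 × 0.17580 = 1552.1 m.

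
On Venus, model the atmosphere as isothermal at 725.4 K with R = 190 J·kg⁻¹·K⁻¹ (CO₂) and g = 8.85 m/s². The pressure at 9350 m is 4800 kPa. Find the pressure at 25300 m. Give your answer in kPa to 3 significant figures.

P ≈ 1720 kPa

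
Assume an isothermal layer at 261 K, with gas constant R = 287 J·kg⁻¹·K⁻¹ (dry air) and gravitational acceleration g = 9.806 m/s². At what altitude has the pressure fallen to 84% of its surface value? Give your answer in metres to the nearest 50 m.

Scale height: H = RT/g = 287 × 261 / 9.806 = 7638.9 m.
Set P/P₀ = exp(−z/H) = 0.84, so z = −H ln(0.84).
−ln(0.84) = 0.17435; z = 7638.9 × 0.17435 = 1331.8 m.

z ≈ 1350 m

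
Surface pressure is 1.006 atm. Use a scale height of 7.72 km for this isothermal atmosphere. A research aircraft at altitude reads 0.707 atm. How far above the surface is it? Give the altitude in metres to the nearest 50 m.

z ≈ 2700 m

Invert the barometric formula: z = H ln(P₀/P).
P₀/P = 1.006/0.707 = 1.4229; ln(1.4229) = 0.35270.
z = 7720.0 × 0.35270 = 2722.8 m.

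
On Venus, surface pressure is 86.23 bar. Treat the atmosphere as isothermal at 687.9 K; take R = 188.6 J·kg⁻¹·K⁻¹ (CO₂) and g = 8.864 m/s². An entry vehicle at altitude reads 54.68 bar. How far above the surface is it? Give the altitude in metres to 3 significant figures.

Scale height: H = RT/g = 188.6 × 687.9 / 8.864 = 14637 m.
Invert the barometric formula: z = H ln(P₀/P).
P₀/P = 86.23/54.68 = 1.5770; ln(1.5770) = 0.45552.
z = 14637 × 0.45552 = 6667.4 m.

z ≈ 6670 m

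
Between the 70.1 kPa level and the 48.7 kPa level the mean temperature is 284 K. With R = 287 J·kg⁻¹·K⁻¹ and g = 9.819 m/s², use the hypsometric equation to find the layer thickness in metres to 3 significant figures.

Hypsometric equation: Δz = (R T̄/g) ln(P₁/P₂).
R T̄/g = 287 × 284 / 9.819 = 8301.0 m.
ln(70.1/48.7) = ln(1.4394) = 0.36423.
Δz = 8301.0 × 0.36423 = 3023.5 m.

Δz ≈ 3020 m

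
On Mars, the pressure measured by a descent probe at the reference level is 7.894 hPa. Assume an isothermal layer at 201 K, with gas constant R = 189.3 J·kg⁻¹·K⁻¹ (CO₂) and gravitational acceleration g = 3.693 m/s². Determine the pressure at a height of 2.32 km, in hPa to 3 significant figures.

Scale height: H = RT/g = 189.3 × 201 / 3.693 = 10303 m.
Barometric formula: P = P₀ exp(−z/H).
z/H = 2320.0/10303 = 0.22518; exp(−0.22518) = 0.79837.
P = 7.894 × 0.79837 = 6.3023 hPa.

P ≈ 6.30 hPa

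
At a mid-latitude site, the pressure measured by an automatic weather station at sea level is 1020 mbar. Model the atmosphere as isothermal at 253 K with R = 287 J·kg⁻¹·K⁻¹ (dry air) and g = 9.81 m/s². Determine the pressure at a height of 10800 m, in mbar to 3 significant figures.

P ≈ 237 mbar

Scale height: H = RT/g = 287 × 253 / 9.81 = 7401.7 m.
Barometric formula: P = P₀ exp(−z/H).
z/H = 10800/7401.7 = 1.4591; exp(−1.4591) = 0.23245.
P = 1020 × 0.23245 = 237.10 mbar.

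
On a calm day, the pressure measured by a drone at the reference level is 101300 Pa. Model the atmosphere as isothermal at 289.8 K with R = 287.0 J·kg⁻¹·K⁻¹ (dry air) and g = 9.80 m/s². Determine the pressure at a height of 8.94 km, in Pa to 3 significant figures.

Scale height: H = RT/g = 287.0 × 289.8 / 9.80 = 8487.0 m.
Barometric formula: P = P₀ exp(−z/H).
z/H = 8940.0/8487.0 = 1.0534; exp(−1.0534) = 0.34875.
P = 101300 × 0.34875 = 35328 Pa.

P ≈ 35300 Pa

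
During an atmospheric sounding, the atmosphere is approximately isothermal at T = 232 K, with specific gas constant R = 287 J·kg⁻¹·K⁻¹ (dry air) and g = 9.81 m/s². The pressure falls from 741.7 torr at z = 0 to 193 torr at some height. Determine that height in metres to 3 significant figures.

Scale height: H = RT/g = 287 × 232 / 9.81 = 6787.4 m.
Invert the barometric formula: z = H ln(P₀/P).
P₀/P = 741.7/193 = 3.8430; ln(3.8430) = 1.3463.
z = 6787.4 × 1.3463 = 9137.9 m.

z ≈ 9140 m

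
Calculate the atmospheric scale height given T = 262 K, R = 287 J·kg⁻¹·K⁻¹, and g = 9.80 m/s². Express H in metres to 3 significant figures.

The scale height of an isothermal atmosphere is H = RT/g.
H = 287 × 262 / 9.80 = 75194/9.80 = 7672.9 m.

H ≈ 7670 m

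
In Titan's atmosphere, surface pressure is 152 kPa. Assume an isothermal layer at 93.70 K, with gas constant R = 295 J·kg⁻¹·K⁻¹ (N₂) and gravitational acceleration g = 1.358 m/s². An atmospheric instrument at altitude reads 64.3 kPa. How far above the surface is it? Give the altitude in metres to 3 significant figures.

z ≈ 17500 m

Scale height: H = RT/g = 295 × 93.70 / 1.358 = 20355 m.
Invert the barometric formula: z = H ln(P₀/P).
P₀/P = 152/64.3 = 2.3639; ln(2.3639) = 0.86031.
z = 20355 × 0.86031 = 17512 m.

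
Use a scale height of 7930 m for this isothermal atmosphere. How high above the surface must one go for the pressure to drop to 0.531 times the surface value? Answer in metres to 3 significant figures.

Set P/P₀ = exp(−z/H) = 0.531, so z = −H ln(0.531).
−ln(0.531) = 0.63299; z = 7930.0 × 0.63299 = 5019.6 m.

z ≈ 5020 m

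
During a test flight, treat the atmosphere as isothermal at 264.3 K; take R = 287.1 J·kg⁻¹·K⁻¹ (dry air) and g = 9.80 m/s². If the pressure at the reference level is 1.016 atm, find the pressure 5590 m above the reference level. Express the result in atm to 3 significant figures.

Scale height: H = RT/g = 287.1 × 264.3 / 9.80 = 7742.9 m.
Barometric formula: P = P₀ exp(−z/H).
z/H = 5590.0/7742.9 = 0.72195; exp(−0.72195) = 0.48580.
P = 1.016 × 0.48580 = 0.49357 atm.

P ≈ 0.494 atm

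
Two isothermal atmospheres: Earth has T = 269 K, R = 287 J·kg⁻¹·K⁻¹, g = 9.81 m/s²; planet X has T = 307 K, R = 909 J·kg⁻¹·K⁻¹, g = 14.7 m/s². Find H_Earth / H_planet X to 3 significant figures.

H_Earth/H_planet X ≈ 0.415

H = RT/g for each body.
H_Earth = 287 × 269 / 9.81 = 7869.8 m.
H_planet X = 909 × 307 / 14.7 = 18984 m.
H_Earth/H_planet X = 7869.8/18984 = 0.41455.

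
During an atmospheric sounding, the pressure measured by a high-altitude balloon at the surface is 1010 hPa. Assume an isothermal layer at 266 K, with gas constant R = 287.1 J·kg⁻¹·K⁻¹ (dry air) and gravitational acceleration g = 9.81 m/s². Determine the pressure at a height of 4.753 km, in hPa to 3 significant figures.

Scale height: H = RT/g = 287.1 × 266 / 9.81 = 7784.8 m.
Barometric formula: P = P₀ exp(−z/H).
z/H = 4753.0/7784.8 = 0.61055; exp(−0.61055) = 0.54305.
P = 1010 × 0.54305 = 548.48 hPa.

P ≈ 548 hPa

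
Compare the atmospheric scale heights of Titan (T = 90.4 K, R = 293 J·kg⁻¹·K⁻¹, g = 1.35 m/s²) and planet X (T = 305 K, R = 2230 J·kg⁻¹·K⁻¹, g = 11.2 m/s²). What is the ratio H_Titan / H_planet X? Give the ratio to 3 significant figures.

H_Titan/H_planet X ≈ 0.323

H = RT/g for each body.
H_Titan = 293 × 90.4 / 1.35 = 19620 m.
H_planet X = 2230 × 305 / 11.2 = 60728 m.
H_Titan/H_planet X = 19620/60728 = 0.32308.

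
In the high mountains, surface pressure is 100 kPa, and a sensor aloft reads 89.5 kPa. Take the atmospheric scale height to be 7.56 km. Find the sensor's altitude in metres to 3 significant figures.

z ≈ 839 m

Invert the barometric formula: z = H ln(P₀/P).
P₀/P = 100/89.5 = 1.1173; ln(1.1173) = 0.11092.
z = 7560.0 × 0.11092 = 838.56 m.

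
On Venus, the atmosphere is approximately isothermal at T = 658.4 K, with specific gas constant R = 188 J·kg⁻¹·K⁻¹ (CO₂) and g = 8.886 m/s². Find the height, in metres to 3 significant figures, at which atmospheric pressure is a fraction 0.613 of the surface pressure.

z ≈ 6820 m

Scale height: H = RT/g = 188 × 658.4 / 8.886 = 13930 m.
Set P/P₀ = exp(−z/H) = 0.613, so z = −H ln(0.613).
−ln(0.613) = 0.48939; z = 13930 × 0.48939 = 6817.2 m.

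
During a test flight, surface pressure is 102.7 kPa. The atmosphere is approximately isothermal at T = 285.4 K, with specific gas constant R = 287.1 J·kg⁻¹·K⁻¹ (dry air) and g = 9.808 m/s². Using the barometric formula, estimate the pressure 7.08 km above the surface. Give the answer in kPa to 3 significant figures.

Scale height: H = RT/g = 287.1 × 285.4 / 9.808 = 8354.2 m.
Barometric formula: P = P₀ exp(−z/H).
z/H = 7080.0/8354.2 = 0.84748; exp(−0.84748) = 0.42849.
P = 102.7 × 0.42849 = 44.006 kPa.

P ≈ 44.0 kPa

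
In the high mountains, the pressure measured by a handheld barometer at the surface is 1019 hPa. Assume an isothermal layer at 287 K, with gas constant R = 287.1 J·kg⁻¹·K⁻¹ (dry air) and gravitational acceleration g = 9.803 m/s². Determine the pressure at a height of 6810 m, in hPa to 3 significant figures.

Scale height: H = RT/g = 287.1 × 287 / 9.803 = 8405.4 m.
Barometric formula: P = P₀ exp(−z/H).
z/H = 6810.0/8405.4 = 0.81019; exp(−0.81019) = 0.44477.
P = 1019 × 0.44477 = 453.22 hPa.

P ≈ 453 hPa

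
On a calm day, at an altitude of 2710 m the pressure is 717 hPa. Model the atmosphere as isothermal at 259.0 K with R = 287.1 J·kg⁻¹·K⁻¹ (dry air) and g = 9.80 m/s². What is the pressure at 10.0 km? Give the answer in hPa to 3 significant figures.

P ≈ 274 hPa

Scale height: H = RT/g = 287.1 × 259.0 / 9.80 = 7587.6 m.
Between two levels, P₂ = P₁ exp(−Δz/H) with Δz = z₂ − z₁.
Δz = 10000 − 2710.0 = 7290.0 m; Δz/H = 7290.0/7587.6 = 0.96078.
P₂ = 717 × exp(−0.96078) = 717 × 0.38259 = 274.32 hPa.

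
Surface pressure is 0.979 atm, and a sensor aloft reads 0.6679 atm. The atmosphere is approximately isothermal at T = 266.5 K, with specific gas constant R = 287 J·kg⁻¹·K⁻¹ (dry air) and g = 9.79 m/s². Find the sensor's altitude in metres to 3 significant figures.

Scale height: H = RT/g = 287 × 266.5 / 9.79 = 7812.6 m.
Invert the barometric formula: z = H ln(P₀/P).
P₀/P = 0.979/0.6679 = 1.4658; ln(1.4658) = 0.38240.
z = 7812.6 × 0.38240 = 2987.5 m.

z ≈ 2990 m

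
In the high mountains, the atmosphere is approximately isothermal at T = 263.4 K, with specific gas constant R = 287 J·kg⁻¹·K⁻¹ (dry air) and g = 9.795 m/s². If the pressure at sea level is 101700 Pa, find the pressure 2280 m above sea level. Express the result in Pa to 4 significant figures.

Scale height: H = RT/g = 287 × 263.4 / 9.795 = 7717.8 m.
Barometric formula: P = P₀ exp(−z/H).
z/H = 2280.0/7717.8 = 0.29542; exp(−0.29542) = 0.74422.
P = 101700 × 0.74422 = 75687 Pa.

P ≈ 75690 Pa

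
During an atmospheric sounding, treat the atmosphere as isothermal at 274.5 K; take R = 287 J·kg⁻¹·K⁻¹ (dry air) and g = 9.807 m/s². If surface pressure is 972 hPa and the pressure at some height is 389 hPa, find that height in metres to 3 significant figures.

z ≈ 7360 m

Scale height: H = RT/g = 287 × 274.5 / 9.807 = 8033.2 m.
Invert the barometric formula: z = H ln(P₀/P).
P₀/P = 972/389 = 2.4987; ln(2.4987) = 0.91577.
z = 8033.2 × 0.91577 = 7356.6 m.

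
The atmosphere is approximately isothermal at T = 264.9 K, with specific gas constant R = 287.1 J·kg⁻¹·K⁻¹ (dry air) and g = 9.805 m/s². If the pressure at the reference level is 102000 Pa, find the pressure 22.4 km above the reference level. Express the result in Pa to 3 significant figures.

Scale height: H = RT/g = 287.1 × 264.9 / 9.805 = 7756.5 m.
Barometric formula: P = P₀ exp(−z/H).
z/H = 22400/7756.5 = 2.8879; exp(−2.8879) = 0.055693.
P = 102000 × 0.055693 = 5680.7 Pa.

P ≈ 5680 Pa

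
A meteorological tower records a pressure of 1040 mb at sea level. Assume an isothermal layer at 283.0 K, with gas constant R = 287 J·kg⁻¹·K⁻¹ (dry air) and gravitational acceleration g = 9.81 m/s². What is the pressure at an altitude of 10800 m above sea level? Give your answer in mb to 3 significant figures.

Scale height: H = RT/g = 287 × 283.0 / 9.81 = 8279.4 m.
Barometric formula: P = P₀ exp(−z/H).
z/H = 10800/8279.4 = 1.3044; exp(−1.3044) = 0.27134.
P = 1040 × 0.27134 = 282.19 mb.

P ≈ 282 mb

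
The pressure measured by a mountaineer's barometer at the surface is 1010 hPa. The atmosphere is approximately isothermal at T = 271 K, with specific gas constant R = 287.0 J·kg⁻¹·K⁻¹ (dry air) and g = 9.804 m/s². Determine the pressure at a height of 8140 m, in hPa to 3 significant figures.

Scale height: H = RT/g = 287.0 × 271 / 9.804 = 7933.2 m.
Barometric formula: P = P₀ exp(−z/H).
z/H = 8140.0/7933.2 = 1.0261; exp(−1.0261) = 0.35840.
P = 1010 × 0.35840 = 361.98 hPa.

P ≈ 362 hPa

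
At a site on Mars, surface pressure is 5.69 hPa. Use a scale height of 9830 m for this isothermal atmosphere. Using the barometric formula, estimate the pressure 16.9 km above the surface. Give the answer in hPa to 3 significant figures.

Barometric formula: P = P₀ exp(−z/H).
z/H = 16900/9830.0 = 1.7192; exp(−1.7192) = 0.17921.
P = 5.69 × 0.17921 = 1.0197 hPa.

P ≈ 1.02 hPa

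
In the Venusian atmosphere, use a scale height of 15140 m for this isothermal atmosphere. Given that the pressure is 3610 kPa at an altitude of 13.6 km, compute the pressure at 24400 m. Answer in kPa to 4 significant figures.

Between two levels, P₂ = P₁ exp(−Δz/H) with Δz = z₂ − z₁.
Δz = 24400 − 13600 = 10800 m; Δz/H = 10800/15140 = 0.71334.
P₂ = 3610 × exp(−0.71334) = 3610 × 0.49000 = 1768.9 kPa.

P ≈ 1769 kPa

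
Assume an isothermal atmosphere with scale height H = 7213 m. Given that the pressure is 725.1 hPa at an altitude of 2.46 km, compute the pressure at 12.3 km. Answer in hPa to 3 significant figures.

Between two levels, P₂ = P₁ exp(−Δz/H) with Δz = z₂ − z₁.
Δz = 12300 − 2460.0 = 9840.0 m; Δz/H = 9840.0/7213.0 = 1.3642.
P₂ = 725.1 × exp(−1.3642) = 725.1 × 0.25559 = 185.33 hPa.

P ≈ 185 hPa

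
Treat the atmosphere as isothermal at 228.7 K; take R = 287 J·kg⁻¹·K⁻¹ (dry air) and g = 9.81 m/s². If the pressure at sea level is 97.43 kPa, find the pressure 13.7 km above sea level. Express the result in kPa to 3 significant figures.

P ≈ 12.6 kPa

Scale height: H = RT/g = 287 × 228.7 / 9.81 = 6690.8 m.
Barometric formula: P = P₀ exp(−z/H).
z/H = 13700/6690.8 = 2.0476; exp(−2.0476) = 0.12904.
P = 97.43 × 0.12904 = 12.572 kPa.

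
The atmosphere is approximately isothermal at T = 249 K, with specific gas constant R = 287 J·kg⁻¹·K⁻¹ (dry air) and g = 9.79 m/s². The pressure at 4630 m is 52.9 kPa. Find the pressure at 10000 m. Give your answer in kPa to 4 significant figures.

Scale height: H = RT/g = 287 × 249 / 9.79 = 7299.6 m.
Between two levels, P₂ = P₁ exp(−Δz/H) with Δz = z₂ − z₁.
Δz = 10000 − 4630.0 = 5370.0 m; Δz/H = 5370.0/7299.6 = 0.73566.
P₂ = 52.9 × exp(−0.73566) = 52.9 × 0.47919 = 25.349 kPa.

P ≈ 25.35 kPa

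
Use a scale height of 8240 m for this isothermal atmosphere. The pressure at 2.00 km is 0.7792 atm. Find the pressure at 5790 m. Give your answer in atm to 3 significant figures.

P ≈ 0.492 atm

Between two levels, P₂ = P₁ exp(−Δz/H) with Δz = z₂ − z₁.
Δz = 5790.0 − 2000.0 = 3790.0 m; Δz/H = 3790.0/8240.0 = 0.45995.
P₂ = 0.7792 × exp(−0.45995) = 0.7792 × 0.63132 = 0.49192 atm.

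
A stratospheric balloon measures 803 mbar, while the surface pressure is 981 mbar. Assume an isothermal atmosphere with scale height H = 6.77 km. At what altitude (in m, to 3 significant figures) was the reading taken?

Invert the barometric formula: z = H ln(P₀/P).
P₀/P = 981/803 = 1.2217; ln(1.2217) = 0.20024.
z = 6770.0 × 0.20024 = 1355.6 m.

z ≈ 1360 m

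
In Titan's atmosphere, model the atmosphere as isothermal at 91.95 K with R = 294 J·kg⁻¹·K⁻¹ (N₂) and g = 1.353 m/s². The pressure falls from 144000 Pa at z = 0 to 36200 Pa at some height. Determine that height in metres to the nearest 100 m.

Scale height: H = RT/g = 294 × 91.95 / 1.353 = 19980 m.
Invert the barometric formula: z = H ln(P₀/P).
P₀/P = 144000/36200 = 3.9779; ln(3.9779) = 1.3808.
z = 19980 × 1.3808 = 27588 m.

z ≈ 27600 m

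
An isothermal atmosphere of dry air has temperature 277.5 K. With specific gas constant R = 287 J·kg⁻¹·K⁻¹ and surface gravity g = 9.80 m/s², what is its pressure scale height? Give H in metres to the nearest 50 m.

H ≈ 8150 m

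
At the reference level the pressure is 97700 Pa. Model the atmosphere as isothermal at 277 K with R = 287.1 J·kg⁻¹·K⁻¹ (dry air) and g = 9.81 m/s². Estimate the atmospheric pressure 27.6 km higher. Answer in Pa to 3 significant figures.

P ≈ 3250 Pa

Scale height: H = RT/g = 287.1 × 277 / 9.81 = 8106.7 m.
Barometric formula: P = P₀ exp(−z/H).
z/H = 27600/8106.7 = 3.4046; exp(−3.4046) = 0.033220.
P = 97700 × 0.033220 = 3245.6 Pa.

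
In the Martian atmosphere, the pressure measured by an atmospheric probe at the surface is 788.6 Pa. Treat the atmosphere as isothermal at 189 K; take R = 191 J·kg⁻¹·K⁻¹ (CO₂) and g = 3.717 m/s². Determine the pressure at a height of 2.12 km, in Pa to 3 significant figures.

P ≈ 634 Pa

Scale height: H = RT/g = 191 × 189 / 3.717 = 9711.9 m.
Barometric formula: P = P₀ exp(−z/H).
z/H = 2120.0/9711.9 = 0.21829; exp(−0.21829) = 0.80389.
P = 788.6 × 0.80389 = 633.95 Pa.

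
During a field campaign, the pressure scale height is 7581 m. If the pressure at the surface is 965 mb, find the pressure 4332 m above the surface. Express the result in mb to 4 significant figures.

Barometric formula: P = P₀ exp(−z/H).
z/H = 4332.0/7581.0 = 0.57143; exp(−0.57143) = 0.56472.
P = 965 × 0.56472 = 544.95 mb.

P ≈ 545.0 mb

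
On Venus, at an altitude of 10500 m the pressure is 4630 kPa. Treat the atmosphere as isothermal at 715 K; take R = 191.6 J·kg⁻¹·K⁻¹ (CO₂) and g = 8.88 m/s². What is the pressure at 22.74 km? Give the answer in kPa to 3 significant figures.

P ≈ 2090 kPa

Scale height: H = RT/g = 191.6 × 715 / 8.88 = 15427 m.
Between two levels, P₂ = P₁ exp(−Δz/H) with Δz = z₂ − z₁.
Δz = 22740 − 10500 = 12240 m; Δz/H = 12240/15427 = 0.79341.
P₂ = 4630 × exp(−0.79341) = 4630 × 0.45230 = 2094.1 kPa.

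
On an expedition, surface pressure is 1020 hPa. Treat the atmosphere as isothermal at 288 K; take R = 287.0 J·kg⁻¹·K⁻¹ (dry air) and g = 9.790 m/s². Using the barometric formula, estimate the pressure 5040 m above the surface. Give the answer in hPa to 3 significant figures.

Scale height: H = RT/g = 287.0 × 288 / 9.790 = 8442.9 m.
Barometric formula: P = P₀ exp(−z/H).
z/H = 5040.0/8442.9 = 0.59695; exp(−0.59695) = 0.55049.
P = 1020 × 0.55049 = 561.50 hPa.

P ≈ 561 hPa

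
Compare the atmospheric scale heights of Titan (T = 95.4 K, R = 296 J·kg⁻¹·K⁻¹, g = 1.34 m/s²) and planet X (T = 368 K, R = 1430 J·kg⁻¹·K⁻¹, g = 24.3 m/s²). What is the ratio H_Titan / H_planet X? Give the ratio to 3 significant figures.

H_Titan/H_planet X ≈ 0.973

H = RT/g for each body.
H_Titan = 296 × 95.4 / 1.34 = 21073 m.
H_planet X = 1430 × 368 / 24.3 = 21656 m.
H_Titan/H_planet X = 21073/21656 = 0.97308.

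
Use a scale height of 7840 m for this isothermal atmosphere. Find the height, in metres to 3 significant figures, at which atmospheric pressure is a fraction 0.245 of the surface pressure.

Set P/P₀ = exp(−z/H) = 0.245, so z = −H ln(0.245).
−ln(0.245) = 1.4065; z = 7840.0 × 1.4065 = 11027 m.

z ≈ 11000 m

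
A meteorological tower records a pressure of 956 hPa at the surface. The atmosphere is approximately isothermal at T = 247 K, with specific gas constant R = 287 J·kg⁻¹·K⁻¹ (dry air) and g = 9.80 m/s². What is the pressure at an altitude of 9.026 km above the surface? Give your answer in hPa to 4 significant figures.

P ≈ 274.5 hPa

Scale height: H = RT/g = 287 × 247 / 9.80 = 7233.6 m.
Barometric formula: P = P₀ exp(−z/H).
z/H = 9026.0/7233.6 = 1.2478; exp(−1.2478) = 0.28714.
P = 956 × 0.28714 = 274.51 hPa.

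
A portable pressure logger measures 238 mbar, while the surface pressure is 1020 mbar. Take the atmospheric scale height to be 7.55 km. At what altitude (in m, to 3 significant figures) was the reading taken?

Invert the barometric formula: z = H ln(P₀/P).
P₀/P = 1020/238 = 4.2857; ln(4.2857) = 1.4553.
z = 7550.0 × 1.4553 = 10988 m.

z ≈ 11000 m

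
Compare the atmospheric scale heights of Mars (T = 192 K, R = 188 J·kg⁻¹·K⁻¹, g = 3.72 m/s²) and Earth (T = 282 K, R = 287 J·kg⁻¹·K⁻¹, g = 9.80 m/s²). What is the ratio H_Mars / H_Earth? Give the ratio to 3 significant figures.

H = RT/g for each body.
H_Mars = 188 × 192 / 3.72 = 9703.2 m.
H_Earth = 287 × 282 / 9.80 = 8258.6 m.
H_Mars/H_Earth = 9703.2/8258.6 = 1.1749.

H_Mars/H_Earth ≈ 1.17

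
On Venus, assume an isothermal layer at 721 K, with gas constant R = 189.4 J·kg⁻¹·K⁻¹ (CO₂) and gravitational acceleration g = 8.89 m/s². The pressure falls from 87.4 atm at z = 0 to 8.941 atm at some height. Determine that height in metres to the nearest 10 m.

Scale height: H = RT/g = 189.4 × 721 / 8.89 = 15361 m.
Invert the barometric formula: z = H ln(P₀/P).
P₀/P = 87.4/8.941 = 9.7752; ln(9.7752) = 2.2798.
z = 15361 × 2.2798 = 35020 m.

z ≈ 35020 m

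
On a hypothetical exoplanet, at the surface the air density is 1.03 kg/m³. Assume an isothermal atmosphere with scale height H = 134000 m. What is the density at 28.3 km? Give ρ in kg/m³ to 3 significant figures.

ρ ≈ 0.834 kg/m³

In an isothermal atmosphere, density decays like pressure: ρ = ρ₀ exp(−z/H).
z/H = 28300/134000 = 0.21119; exp(−0.21119) = 0.80962.
ρ = 1.03 × 0.80962 = 0.83391 kg/m³.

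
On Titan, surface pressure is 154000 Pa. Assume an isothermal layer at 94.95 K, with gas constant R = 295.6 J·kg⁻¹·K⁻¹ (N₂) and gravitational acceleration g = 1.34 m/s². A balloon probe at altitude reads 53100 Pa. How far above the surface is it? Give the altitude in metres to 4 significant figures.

z ≈ 22300 m

Scale height: H = RT/g = 295.6 × 94.95 / 1.34 = 20946 m.
Invert the barometric formula: z = H ln(P₀/P).
P₀/P = 154000/53100 = 2.9002; ln(2.9002) = 1.0648.
z = 20946 × 1.0648 = 22303 m.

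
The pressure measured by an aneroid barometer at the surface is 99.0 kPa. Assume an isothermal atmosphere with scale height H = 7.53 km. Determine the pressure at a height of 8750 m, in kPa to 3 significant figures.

Barometric formula: P = P₀ exp(−z/H).
z/H = 8750.0/7530.0 = 1.1620; exp(−1.1620) = 0.31286.
P = 99.0 × 0.31286 = 30.973 kPa.

P ≈ 31.0 kPa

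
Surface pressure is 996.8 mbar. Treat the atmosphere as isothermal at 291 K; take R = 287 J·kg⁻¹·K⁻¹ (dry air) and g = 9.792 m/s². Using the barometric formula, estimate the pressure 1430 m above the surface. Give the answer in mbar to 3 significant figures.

P ≈ 843 mbar

Scale height: H = RT/g = 287 × 291 / 9.792 = 8529.1 m.
Barometric formula: P = P₀ exp(−z/H).
z/H = 1430.0/8529.1 = 0.16766; exp(−0.16766) = 0.84564.
P = 996.8 × 0.84564 = 842.93 mbar.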